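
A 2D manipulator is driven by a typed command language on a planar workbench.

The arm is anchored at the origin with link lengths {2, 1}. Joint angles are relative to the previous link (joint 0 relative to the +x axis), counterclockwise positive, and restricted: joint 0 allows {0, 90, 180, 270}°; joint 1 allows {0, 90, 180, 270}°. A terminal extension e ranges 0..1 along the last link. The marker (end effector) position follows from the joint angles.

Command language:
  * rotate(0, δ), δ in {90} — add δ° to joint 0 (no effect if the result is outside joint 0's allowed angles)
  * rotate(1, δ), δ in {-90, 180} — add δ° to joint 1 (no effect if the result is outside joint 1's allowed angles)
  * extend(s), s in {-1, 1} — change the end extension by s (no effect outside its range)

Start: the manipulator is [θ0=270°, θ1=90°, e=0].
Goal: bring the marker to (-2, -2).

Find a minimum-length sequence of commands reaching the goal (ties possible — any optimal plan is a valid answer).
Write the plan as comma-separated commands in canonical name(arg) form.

begin: [θ0=270°, θ1=90°, e=0]
[1] after rotate(1, 180): [θ0=270°, θ1=270°, e=0]
[2] after extend(1): [θ0=270°, θ1=270°, e=1]
minimal: 2 command(s), checked below 2.

rotate(1, 180), extend(1)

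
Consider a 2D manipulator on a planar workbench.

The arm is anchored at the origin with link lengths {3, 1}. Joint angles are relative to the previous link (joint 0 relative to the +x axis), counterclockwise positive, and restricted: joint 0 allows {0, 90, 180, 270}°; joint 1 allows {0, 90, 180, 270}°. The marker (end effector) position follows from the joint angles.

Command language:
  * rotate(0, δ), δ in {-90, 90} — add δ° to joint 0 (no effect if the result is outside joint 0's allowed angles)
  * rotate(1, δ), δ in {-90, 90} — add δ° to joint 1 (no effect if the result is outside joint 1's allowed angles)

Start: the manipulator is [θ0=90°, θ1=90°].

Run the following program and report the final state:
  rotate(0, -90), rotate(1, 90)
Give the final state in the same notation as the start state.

[θ0=0°, θ1=180°]

start: [θ0=90°, θ1=90°]
[1] after rotate(0, -90): [θ0=0°, θ1=90°]
[2] after rotate(1, 90): [θ0=0°, θ1=180°]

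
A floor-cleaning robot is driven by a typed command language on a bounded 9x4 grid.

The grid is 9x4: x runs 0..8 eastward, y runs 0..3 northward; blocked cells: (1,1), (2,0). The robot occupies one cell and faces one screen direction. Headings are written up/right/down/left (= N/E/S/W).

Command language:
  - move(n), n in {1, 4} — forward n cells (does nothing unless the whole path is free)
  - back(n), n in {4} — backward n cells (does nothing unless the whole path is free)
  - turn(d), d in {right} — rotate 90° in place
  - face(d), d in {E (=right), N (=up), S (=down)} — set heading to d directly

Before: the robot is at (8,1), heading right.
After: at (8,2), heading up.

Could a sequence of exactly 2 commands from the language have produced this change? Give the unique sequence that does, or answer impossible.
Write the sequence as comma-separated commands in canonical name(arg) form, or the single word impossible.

key: order matters: swapping face(N) and move(1) lands elsewhere
initial: at (8,1), heading right
step 1 (face(N)): at (8,1), heading up
step 2 (move(1)): at (8,2), heading up
no other 2-command option fits: unique.

face(N), move(1)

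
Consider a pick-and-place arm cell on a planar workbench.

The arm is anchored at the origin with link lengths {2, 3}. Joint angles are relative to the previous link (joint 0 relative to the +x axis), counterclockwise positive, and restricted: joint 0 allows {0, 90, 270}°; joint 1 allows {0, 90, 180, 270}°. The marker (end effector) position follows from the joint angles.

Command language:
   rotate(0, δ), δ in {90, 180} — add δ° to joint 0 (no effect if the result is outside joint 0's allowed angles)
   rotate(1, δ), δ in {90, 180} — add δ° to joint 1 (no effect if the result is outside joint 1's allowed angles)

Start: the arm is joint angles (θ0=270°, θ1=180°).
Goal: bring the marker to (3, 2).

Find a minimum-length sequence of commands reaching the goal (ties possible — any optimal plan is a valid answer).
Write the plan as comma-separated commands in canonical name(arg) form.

start: joint angles (θ0=270°, θ1=180°)
[1] after rotate(0, 180): joint angles (θ0=90°, θ1=180°)
[2] after rotate(1, 90): joint angles (θ0=90°, θ1=270°)
minimal: 2 command(s), checked below 2.

rotate(0, 180), rotate(1, 90)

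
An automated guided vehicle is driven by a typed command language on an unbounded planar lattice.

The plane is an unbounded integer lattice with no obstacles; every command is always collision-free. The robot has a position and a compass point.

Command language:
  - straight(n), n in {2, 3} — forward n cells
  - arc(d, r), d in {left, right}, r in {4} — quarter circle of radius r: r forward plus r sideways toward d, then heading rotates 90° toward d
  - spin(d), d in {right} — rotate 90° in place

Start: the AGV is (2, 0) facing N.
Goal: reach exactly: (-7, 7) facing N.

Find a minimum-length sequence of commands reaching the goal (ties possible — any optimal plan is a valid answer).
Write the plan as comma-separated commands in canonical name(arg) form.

arc(left, 4), straight(3), straight(2), spin(right), straight(3)

start: (2, 0) facing N
1. arc(left, 4) → (-2, 4) facing W
2. straight(3) → (-5, 4) facing W
3. straight(2) → (-7, 4) facing W
4. spin(right) → (-7, 4) facing N
5. straight(3) → (-7, 7) facing N
no 4-step plan works, so 5 is optimal.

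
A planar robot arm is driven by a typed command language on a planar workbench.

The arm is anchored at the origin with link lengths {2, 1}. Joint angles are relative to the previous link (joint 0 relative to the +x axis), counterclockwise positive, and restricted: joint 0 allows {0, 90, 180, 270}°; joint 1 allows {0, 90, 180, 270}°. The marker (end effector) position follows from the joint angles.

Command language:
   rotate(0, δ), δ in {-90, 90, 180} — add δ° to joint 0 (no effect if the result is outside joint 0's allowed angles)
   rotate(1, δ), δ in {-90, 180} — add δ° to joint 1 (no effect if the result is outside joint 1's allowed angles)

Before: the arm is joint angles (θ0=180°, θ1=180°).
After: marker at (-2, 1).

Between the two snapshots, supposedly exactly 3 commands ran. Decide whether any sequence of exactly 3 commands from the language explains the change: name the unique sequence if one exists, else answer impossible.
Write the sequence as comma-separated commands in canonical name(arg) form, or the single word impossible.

rotate(1, -90), rotate(1, -90), rotate(1, -90)

begin: joint angles (θ0=180°, θ1=180°)
1. rotate(1, -90) → joint angles (θ0=180°, θ1=90°)
2. rotate(1, -90) → joint angles (θ0=180°, θ1=0°)
3. rotate(1, -90) → joint angles (θ0=180°, θ1=270°)
uniquely the one of 125 3-step routes that fits.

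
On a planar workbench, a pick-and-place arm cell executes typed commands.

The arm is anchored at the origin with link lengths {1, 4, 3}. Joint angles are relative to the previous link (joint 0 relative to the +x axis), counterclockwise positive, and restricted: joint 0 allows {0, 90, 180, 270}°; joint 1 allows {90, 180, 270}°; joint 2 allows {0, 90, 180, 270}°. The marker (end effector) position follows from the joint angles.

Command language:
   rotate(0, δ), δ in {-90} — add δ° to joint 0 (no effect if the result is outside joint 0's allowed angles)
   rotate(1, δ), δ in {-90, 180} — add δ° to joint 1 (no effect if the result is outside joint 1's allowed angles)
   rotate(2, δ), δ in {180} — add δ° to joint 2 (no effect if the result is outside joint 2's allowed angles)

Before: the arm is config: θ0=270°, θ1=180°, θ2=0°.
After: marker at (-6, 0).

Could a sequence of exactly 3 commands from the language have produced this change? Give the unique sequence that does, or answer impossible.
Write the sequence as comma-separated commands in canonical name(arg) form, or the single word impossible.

rotate(0, -90), rotate(0, -90), rotate(0, -90)

initial: config: θ0=270°, θ1=180°, θ2=0°
step 1 (rotate(0, -90)): config: θ0=180°, θ1=180°, θ2=0°
step 2 (rotate(0, -90)): config: θ0=90°, θ1=180°, θ2=0°
step 3 (rotate(0, -90)): config: θ0=0°, θ1=180°, θ2=0°
uniquely the one of 64 3-step routes that fits.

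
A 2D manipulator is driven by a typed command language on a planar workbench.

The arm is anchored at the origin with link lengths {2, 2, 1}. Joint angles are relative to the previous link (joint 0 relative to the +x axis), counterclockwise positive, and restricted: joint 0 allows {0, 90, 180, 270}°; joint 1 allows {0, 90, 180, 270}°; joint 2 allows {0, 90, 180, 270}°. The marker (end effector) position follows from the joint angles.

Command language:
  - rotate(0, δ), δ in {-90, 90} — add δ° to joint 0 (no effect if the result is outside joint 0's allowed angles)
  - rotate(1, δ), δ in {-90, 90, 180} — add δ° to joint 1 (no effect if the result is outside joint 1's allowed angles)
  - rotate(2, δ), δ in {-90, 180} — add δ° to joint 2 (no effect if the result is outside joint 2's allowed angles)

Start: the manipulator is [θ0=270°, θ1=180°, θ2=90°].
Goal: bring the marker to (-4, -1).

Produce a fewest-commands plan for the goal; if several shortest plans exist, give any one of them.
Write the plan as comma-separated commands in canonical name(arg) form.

from: [θ0=270°, θ1=180°, θ2=90°]
1. rotate(1, 180) → [θ0=270°, θ1=0°, θ2=90°]
2. rotate(0, -90) → [θ0=180°, θ1=0°, θ2=90°]
no 1-step plan works, so 2 is optimal.

rotate(1, 180), rotate(0, -90)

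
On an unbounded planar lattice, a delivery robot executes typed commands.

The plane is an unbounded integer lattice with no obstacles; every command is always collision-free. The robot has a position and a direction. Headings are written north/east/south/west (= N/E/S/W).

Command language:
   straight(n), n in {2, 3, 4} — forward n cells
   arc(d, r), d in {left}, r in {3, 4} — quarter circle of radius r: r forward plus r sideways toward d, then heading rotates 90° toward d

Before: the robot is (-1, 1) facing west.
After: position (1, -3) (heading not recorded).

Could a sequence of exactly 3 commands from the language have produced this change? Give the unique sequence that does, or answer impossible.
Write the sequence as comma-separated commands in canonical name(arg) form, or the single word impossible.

key: running arc(left, 3) before arc(left, 4) would end elsewhere — order is forced
t0: (-1, 1) facing west
step 1 (arc(left, 4)): (-5, -3) facing south
step 2 (arc(left, 3)): (-2, -6) facing east
step 3 (arc(left, 3)): (1, -3) facing north
no rival 3-sequence matches.

arc(left, 4), arc(left, 3), arc(left, 3)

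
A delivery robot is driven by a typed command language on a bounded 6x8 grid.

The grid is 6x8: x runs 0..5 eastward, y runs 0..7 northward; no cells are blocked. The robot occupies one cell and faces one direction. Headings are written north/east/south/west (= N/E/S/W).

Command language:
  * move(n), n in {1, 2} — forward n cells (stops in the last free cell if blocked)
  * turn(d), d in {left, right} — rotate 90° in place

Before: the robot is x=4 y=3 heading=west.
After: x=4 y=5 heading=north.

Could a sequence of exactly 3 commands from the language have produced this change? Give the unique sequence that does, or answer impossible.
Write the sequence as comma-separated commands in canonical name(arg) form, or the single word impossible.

key: position moved to (4,5) AND the heading swung to N — translation plus rotation needed
start: x=4 y=3 heading=west
1. turn(right) → x=4 y=3 heading=north
2. move(1) → x=4 y=4 heading=north
3. move(1) → x=4 y=5 heading=north
no other 3-command option fits: unique.

turn(right), move(1), move(1)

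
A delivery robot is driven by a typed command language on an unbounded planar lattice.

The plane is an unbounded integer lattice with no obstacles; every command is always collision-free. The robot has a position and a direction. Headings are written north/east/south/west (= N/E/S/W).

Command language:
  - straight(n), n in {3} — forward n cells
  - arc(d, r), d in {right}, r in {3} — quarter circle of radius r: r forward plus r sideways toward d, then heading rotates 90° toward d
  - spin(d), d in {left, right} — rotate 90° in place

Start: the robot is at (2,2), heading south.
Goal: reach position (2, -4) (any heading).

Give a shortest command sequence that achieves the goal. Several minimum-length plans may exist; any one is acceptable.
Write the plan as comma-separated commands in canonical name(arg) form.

t0: at (2,2), heading south
step 1 (straight(3)): at (2,-1), heading south
step 2 (straight(3)): at (2,-4), heading south
nothing shorter than 2 reaches the goal.

straight(3), straight(3)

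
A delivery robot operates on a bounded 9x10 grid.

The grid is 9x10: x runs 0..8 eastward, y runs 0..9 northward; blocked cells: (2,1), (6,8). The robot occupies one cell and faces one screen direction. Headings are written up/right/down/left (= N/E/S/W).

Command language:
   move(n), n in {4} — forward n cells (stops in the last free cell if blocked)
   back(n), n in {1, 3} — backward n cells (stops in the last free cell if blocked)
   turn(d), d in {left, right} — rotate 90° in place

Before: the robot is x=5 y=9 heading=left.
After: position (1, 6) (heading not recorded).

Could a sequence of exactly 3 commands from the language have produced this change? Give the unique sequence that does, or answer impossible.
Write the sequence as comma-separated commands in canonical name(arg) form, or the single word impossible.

key: running back(3) before move(4) would end elsewhere — order is forced
t0: x=5 y=9 heading=left
t=1 move(4) ⇒ x=1 y=9 heading=left
t=2 turn(right) ⇒ x=1 y=9 heading=up
t=3 back(3) ⇒ x=1 y=6 heading=up
all 125 alternatives checked — unique.

move(4), turn(right), back(3)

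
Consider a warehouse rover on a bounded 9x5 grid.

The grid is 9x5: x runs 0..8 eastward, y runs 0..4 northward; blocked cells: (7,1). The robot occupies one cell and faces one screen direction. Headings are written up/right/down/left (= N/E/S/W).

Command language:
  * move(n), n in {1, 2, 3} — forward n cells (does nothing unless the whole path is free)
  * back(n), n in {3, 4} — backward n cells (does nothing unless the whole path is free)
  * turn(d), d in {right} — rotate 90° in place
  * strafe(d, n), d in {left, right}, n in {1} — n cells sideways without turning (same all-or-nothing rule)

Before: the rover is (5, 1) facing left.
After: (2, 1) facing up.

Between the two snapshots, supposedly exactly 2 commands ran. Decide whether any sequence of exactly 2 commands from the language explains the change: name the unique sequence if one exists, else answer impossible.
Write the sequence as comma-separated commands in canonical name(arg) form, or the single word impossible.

move(3), turn(right)

key: order matters: swapping move(3) and turn(right) lands elsewhere
t0: (5, 1) facing left
t=1 move(3) ⇒ (2, 1) facing left
t=2 turn(right) ⇒ (2, 1) facing up
no other 2-command option fits: unique.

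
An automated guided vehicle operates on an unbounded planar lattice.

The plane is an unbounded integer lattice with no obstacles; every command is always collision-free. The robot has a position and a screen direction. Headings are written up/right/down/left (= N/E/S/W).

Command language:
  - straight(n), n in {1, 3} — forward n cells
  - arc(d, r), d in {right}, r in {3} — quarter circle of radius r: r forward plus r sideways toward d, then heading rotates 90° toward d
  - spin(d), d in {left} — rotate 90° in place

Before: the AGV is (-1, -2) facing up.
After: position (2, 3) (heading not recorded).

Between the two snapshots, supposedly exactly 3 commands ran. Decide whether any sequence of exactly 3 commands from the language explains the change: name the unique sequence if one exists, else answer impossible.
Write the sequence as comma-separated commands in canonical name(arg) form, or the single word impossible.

straight(1), straight(1), arc(right, 3)

key: order matters: swapping straight(1) and arc(right, 3) lands elsewhere
from: (-1, -2) facing up
1. straight(1) → (-1, -1) facing up
2. straight(1) → (-1, 0) facing up
3. arc(right, 3) → (2, 3) facing right
no other 3-command option fits: unique.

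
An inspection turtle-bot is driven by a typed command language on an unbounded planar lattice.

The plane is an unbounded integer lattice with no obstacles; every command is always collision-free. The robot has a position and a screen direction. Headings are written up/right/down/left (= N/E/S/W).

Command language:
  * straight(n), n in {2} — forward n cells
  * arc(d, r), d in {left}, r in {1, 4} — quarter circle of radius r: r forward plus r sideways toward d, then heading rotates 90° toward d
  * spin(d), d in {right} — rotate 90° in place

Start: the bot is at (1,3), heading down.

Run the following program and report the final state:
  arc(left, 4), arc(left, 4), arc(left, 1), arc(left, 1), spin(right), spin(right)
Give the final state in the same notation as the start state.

begin: at (1,3), heading down
[1] after arc(left, 4): at (5,-1), heading right
[2] after arc(left, 4): at (9,3), heading up
[3] after arc(left, 1): at (8,4), heading left
[4] after arc(left, 1): at (7,3), heading down
[5] after spin(right): at (7,3), heading left
[6] after spin(right): at (7,3), heading up

at (7,3), heading up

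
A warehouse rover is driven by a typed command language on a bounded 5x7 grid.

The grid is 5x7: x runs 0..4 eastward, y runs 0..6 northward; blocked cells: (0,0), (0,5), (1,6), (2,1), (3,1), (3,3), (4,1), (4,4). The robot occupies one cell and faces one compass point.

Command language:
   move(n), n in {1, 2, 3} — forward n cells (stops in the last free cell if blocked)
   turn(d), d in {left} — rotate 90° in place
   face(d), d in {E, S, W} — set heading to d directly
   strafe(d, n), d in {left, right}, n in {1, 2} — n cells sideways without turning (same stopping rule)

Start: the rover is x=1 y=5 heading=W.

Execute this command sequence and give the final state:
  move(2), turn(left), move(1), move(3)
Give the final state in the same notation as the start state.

initial: x=1 y=5 heading=W
step 1 (move(2)): x=1 y=5 heading=W
step 2 (turn(left)): x=1 y=5 heading=S
step 3 (move(1)): x=1 y=4 heading=S
step 4 (move(3)): x=1 y=1 heading=S

x=1 y=1 heading=S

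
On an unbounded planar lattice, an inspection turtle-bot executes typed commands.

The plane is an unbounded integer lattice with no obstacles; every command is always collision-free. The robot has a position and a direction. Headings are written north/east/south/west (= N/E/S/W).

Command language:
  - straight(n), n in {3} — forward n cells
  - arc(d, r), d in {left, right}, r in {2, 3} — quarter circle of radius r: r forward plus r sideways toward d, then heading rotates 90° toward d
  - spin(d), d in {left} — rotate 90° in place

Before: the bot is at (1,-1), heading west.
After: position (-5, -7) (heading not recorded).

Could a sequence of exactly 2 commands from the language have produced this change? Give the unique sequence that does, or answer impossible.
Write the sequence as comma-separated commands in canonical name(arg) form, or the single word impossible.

key: order matters: swapping arc(left, 3) and arc(right, 3) lands elsewhere
start: at (1,-1), heading west
1. arc(left, 3) → at (-2,-4), heading south
2. arc(right, 3) → at (-5,-7), heading west
no rival 2-sequence matches.

arc(left, 3), arc(right, 3)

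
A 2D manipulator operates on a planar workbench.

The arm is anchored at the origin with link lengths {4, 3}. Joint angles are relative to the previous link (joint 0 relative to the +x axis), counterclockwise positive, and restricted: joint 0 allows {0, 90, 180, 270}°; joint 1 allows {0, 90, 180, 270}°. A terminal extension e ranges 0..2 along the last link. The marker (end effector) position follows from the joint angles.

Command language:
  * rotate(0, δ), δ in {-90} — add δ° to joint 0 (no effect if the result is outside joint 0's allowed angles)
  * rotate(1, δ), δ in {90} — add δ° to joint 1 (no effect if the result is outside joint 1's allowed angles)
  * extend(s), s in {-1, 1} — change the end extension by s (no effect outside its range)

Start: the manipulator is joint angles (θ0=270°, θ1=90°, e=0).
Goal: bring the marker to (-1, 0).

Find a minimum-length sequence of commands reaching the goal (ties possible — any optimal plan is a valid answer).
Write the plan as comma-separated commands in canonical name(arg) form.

t0: joint angles (θ0=270°, θ1=90°, e=0)
step 1 (rotate(1, 90)): joint angles (θ0=270°, θ1=180°, e=0)
step 2 (rotate(0, -90)): joint angles (θ0=180°, θ1=180°, e=0)
nothing shorter than 2 reaches the goal.

rotate(1, 90), rotate(0, -90)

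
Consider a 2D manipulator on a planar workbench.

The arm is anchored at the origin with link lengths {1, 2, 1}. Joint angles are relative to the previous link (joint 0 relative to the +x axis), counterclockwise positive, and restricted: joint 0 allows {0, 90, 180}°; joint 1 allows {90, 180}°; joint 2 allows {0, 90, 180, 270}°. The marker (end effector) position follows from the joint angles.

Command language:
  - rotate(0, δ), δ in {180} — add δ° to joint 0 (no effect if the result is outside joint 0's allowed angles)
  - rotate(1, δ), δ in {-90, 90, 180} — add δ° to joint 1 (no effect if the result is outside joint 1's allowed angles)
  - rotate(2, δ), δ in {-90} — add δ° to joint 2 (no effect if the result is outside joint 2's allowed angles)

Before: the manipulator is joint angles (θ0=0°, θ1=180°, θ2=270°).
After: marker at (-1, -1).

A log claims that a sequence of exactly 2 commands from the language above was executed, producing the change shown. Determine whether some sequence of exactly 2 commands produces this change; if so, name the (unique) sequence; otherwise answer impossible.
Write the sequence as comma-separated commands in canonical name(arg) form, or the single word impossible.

begin: joint angles (θ0=0°, θ1=180°, θ2=270°)
t=1 rotate(2, -90) ⇒ joint angles (θ0=0°, θ1=180°, θ2=180°)
t=2 rotate(2, -90) ⇒ joint angles (θ0=0°, θ1=180°, θ2=90°)
all 25 alternatives checked — unique.

rotate(2, -90), rotate(2, -90)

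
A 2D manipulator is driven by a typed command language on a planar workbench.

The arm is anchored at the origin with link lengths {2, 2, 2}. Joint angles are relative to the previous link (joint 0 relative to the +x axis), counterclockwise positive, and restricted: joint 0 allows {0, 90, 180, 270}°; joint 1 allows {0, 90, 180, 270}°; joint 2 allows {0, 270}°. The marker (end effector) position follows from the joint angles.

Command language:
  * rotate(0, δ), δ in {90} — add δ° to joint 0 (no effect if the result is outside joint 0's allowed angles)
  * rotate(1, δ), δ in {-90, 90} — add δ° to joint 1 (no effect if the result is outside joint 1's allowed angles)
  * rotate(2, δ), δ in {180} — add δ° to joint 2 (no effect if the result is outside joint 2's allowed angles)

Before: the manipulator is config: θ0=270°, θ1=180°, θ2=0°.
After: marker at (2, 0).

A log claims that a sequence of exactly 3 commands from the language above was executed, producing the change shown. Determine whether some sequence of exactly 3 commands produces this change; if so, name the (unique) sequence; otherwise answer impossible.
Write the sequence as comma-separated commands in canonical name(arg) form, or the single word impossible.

rotate(0, 90), rotate(0, 90), rotate(0, 90)

t0: config: θ0=270°, θ1=180°, θ2=0°
step 1 (rotate(0, 90)): config: θ0=0°, θ1=180°, θ2=0°
step 2 (rotate(0, 90)): config: θ0=90°, θ1=180°, θ2=0°
step 3 (rotate(0, 90)): config: θ0=180°, θ1=180°, θ2=0°
no other 3-command option fits: unique.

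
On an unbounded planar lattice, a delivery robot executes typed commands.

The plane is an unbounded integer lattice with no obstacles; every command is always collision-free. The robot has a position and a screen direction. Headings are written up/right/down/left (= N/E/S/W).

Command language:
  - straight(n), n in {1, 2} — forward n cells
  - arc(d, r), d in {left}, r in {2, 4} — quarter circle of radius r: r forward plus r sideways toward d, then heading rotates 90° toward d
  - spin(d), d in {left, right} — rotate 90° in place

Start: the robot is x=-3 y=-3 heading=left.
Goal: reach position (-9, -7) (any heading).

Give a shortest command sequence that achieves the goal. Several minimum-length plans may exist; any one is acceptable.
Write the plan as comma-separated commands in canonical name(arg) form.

straight(2), arc(left, 4)

begin: x=-3 y=-3 heading=left
[1] after straight(2): x=-5 y=-3 heading=left
[2] after arc(left, 4): x=-9 y=-7 heading=down
minimal: 2 command(s), checked below 2.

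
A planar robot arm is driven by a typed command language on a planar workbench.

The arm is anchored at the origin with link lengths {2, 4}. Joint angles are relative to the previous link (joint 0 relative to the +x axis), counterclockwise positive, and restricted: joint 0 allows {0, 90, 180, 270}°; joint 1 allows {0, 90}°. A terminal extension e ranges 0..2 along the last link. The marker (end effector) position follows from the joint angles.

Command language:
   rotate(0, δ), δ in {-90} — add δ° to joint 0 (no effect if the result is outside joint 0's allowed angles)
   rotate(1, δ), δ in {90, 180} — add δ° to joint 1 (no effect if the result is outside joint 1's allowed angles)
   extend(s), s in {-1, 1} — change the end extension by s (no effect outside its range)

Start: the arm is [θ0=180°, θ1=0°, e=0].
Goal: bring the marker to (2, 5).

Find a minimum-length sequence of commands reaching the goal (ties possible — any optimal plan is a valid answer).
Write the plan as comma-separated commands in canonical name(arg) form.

rotate(0, -90), rotate(0, -90), rotate(1, 90), extend(1)

begin: [θ0=180°, θ1=0°, e=0]
step 1 (rotate(0, -90)): [θ0=90°, θ1=0°, e=0]
step 2 (rotate(0, -90)): [θ0=0°, θ1=0°, e=0]
step 3 (rotate(1, 90)): [θ0=0°, θ1=90°, e=0]
step 4 (extend(1)): [θ0=0°, θ1=90°, e=1]
nothing shorter than 4 reaches the goal.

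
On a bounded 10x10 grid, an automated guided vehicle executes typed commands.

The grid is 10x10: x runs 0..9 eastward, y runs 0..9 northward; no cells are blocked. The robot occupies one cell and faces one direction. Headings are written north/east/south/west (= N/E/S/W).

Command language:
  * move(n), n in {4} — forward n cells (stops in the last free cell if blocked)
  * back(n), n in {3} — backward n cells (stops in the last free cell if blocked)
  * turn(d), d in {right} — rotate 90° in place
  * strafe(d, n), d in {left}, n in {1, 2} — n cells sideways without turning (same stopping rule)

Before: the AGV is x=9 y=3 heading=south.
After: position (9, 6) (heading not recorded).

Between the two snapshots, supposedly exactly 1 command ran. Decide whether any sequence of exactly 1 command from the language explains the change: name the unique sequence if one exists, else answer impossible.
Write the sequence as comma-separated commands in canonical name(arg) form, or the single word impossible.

back(3)

begin: x=9 y=3 heading=south
[1] after back(3): x=9 y=6 heading=south
no other 1-command option fits: unique.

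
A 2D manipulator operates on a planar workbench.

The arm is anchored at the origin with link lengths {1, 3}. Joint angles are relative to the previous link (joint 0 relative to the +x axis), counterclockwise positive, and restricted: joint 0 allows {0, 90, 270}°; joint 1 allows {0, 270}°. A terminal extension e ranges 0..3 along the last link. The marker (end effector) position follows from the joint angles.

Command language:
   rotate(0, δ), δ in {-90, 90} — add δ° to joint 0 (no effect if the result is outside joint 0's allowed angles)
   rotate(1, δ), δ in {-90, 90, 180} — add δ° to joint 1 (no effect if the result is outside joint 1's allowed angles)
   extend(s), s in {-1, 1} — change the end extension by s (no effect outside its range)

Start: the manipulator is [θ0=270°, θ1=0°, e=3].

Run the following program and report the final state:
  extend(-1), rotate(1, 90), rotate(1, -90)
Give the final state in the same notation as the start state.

start: [θ0=270°, θ1=0°, e=3]
[1] after extend(-1): [θ0=270°, θ1=0°, e=2]
[2] after rotate(1, 90): [θ0=270°, θ1=0°, e=2]
[3] after rotate(1, -90): [θ0=270°, θ1=270°, e=2]

[θ0=270°, θ1=270°, e=2]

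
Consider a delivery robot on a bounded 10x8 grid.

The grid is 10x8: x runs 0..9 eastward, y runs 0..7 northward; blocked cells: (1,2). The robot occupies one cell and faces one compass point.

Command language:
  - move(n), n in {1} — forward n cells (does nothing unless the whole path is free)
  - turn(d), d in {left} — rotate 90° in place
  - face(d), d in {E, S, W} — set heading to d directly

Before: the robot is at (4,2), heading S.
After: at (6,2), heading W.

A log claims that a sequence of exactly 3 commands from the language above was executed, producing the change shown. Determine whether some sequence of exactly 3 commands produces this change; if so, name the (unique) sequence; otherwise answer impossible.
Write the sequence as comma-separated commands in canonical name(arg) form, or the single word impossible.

every 3-command combo misses the target.

impossible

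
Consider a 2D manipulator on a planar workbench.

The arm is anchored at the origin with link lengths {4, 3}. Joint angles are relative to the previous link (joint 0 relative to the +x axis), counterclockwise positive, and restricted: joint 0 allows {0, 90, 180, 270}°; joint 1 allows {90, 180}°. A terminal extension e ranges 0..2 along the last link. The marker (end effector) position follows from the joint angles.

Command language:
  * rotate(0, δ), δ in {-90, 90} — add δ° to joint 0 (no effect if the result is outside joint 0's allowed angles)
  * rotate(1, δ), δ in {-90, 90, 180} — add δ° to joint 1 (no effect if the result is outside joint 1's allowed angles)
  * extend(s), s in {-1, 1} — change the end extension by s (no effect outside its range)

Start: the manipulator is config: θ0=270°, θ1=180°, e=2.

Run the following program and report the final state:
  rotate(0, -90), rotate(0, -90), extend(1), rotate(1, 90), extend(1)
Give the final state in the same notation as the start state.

config: θ0=90°, θ1=180°, e=2

from: config: θ0=270°, θ1=180°, e=2
t=1 rotate(0, -90) ⇒ config: θ0=180°, θ1=180°, e=2
t=2 rotate(0, -90) ⇒ config: θ0=90°, θ1=180°, e=2
t=3 extend(1) ⇒ config: θ0=90°, θ1=180°, e=2
t=4 rotate(1, 90) ⇒ config: θ0=90°, θ1=180°, e=2
t=5 extend(1) ⇒ config: θ0=90°, θ1=180°, e=2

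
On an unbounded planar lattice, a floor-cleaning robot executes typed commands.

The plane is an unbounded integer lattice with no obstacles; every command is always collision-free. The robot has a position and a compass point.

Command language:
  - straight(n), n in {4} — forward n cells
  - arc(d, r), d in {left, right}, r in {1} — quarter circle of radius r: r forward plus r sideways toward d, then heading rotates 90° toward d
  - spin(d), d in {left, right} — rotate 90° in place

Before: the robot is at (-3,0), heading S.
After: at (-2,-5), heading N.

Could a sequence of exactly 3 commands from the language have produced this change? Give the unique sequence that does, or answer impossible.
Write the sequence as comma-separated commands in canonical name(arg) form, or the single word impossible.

straight(4), arc(left, 1), spin(left)

key: cell and facing (now N) both changed — the 3 commands mix motion and turning
from: at (-3,0), heading S
t=1 straight(4) ⇒ at (-3,-4), heading S
t=2 arc(left, 1) ⇒ at (-2,-5), heading E
t=3 spin(left) ⇒ at (-2,-5), heading N
no other 3-command option fits: unique.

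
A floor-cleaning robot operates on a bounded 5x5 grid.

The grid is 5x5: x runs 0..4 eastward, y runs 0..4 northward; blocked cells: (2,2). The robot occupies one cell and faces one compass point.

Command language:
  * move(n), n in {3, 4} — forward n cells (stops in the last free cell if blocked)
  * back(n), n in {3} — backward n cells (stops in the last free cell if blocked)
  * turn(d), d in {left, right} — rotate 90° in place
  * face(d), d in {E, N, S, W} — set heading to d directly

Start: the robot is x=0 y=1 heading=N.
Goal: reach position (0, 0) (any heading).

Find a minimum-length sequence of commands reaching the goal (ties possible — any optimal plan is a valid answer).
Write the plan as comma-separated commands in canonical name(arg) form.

back(3)

initial: x=0 y=1 heading=N
1. back(3) → x=0 y=0 heading=N
nothing shorter than 1 reaches the goal.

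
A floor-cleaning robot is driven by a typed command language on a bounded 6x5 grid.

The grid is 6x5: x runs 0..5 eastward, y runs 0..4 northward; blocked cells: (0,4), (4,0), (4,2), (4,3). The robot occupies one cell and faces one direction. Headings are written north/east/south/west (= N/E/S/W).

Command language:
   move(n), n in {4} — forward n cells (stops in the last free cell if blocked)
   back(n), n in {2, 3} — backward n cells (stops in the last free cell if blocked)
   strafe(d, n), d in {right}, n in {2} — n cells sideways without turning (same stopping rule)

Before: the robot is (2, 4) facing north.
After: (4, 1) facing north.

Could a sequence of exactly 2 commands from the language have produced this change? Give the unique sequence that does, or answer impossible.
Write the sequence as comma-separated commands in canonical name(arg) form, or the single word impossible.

key: running strafe(right, 2) before back(3) would end elsewhere — order is forced
initial: (2, 4) facing north
step 1 (back(3)): (2, 1) facing north
step 2 (strafe(right, 2)): (4, 1) facing north
no other 2-command option fits: unique.

back(3), strafe(right, 2)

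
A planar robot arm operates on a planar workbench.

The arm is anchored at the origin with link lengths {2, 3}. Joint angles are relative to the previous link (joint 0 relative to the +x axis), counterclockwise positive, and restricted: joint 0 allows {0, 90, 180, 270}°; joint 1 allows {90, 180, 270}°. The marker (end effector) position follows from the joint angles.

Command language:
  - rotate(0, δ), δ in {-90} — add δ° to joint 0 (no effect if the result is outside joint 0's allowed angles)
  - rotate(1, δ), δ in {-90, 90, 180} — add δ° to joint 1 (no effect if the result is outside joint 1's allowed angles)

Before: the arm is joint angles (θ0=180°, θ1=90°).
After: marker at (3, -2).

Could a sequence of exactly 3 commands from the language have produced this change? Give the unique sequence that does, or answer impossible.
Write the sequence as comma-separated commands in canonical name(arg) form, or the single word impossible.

rotate(0, -90), rotate(0, -90), rotate(0, -90)

start: joint angles (θ0=180°, θ1=90°)
step 1 (rotate(0, -90)): joint angles (θ0=90°, θ1=90°)
step 2 (rotate(0, -90)): joint angles (θ0=0°, θ1=90°)
step 3 (rotate(0, -90)): joint angles (θ0=270°, θ1=90°)
no rival 3-sequence matches.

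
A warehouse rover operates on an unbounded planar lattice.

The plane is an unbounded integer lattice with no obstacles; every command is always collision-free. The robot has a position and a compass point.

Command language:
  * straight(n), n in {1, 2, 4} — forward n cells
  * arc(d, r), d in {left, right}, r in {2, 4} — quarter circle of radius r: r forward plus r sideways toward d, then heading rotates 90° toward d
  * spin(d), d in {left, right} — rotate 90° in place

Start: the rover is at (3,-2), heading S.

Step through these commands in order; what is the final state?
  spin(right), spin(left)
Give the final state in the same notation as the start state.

at (3,-2), heading S

t0: at (3,-2), heading S
t=1 spin(right) ⇒ at (3,-2), heading W
t=2 spin(left) ⇒ at (3,-2), heading S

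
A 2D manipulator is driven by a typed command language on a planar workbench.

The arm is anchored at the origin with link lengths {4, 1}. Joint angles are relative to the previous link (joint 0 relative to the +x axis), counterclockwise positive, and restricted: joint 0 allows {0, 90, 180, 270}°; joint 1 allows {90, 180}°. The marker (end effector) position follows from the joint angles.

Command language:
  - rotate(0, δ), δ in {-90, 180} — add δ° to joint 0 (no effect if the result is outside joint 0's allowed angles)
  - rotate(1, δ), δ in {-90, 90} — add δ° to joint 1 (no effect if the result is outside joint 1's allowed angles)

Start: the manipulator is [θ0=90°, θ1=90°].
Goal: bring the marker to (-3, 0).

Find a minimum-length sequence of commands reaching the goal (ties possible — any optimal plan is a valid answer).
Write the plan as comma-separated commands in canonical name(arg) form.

rotate(1, 90), rotate(0, -90), rotate(0, 180)

start: [θ0=90°, θ1=90°]
step 1 (rotate(1, 90)): [θ0=90°, θ1=180°]
step 2 (rotate(0, -90)): [θ0=0°, θ1=180°]
step 3 (rotate(0, 180)): [θ0=180°, θ1=180°]
no 2-step plan works, so 3 is optimal.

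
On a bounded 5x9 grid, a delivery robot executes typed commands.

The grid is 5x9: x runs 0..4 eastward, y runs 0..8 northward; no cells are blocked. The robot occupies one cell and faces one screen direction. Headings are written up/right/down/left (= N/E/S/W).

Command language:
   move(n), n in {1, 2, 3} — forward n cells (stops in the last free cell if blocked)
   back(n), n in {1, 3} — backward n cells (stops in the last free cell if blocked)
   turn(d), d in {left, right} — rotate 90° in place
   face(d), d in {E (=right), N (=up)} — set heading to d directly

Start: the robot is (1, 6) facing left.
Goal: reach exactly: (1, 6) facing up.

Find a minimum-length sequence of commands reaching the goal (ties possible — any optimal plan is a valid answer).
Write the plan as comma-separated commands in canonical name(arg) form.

start: (1, 6) facing left
step 1 (turn(right)): (1, 6) facing up
nothing shorter than 1 reaches the goal.

turn(right)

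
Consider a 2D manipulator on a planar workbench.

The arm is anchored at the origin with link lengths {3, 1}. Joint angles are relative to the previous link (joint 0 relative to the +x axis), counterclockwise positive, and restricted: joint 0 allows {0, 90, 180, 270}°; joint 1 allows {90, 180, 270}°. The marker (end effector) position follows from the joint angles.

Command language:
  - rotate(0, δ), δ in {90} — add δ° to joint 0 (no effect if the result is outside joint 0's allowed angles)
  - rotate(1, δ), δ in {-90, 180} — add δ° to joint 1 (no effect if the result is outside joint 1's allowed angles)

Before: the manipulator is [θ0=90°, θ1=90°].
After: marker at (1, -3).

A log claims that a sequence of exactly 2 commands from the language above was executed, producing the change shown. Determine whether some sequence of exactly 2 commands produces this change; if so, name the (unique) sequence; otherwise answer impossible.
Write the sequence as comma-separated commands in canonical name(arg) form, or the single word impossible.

from: [θ0=90°, θ1=90°]
[1] after rotate(0, 90): [θ0=180°, θ1=90°]
[2] after rotate(0, 90): [θ0=270°, θ1=90°]
all 9 alternatives checked — unique.

rotate(0, 90), rotate(0, 90)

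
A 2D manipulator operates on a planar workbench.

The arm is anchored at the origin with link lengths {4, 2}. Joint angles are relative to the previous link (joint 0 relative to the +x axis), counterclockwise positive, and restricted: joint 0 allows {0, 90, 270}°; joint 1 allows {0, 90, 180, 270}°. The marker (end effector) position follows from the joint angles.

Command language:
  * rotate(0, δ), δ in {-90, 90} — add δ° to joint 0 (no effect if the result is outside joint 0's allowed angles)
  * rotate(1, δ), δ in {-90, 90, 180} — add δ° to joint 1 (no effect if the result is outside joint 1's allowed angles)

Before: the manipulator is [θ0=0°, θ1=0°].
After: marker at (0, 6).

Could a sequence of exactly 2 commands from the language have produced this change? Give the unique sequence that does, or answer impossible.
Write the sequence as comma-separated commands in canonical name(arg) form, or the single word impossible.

start: [θ0=0°, θ1=0°]
1. rotate(0, 90) → [θ0=90°, θ1=0°]
2. rotate(0, 90) → [θ0=90°, θ1=0°]
uniquely the one of 25 2-step routes that fits.

rotate(0, 90), rotate(0, 90)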